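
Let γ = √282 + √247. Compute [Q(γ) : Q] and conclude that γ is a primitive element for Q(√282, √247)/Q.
[Q(γ) : Q] = 4 (equivalently, Q(γ) = Q(√282, √247))

Obviously Q(γ) ⊆ Q(√282, √247), and [Q(√282, √247):Q] = 4 (since 282, 247 are distinct squarefree integers > 1 with 69654 not a perfect square). To show equality we compute the minimal polynomial of γ. From γ = √282 + √247: γ^2 = 282 + 2√(69654) + 247 = 529 + 2√(69654), so γ^2 - 529 = 2√(69654); squaring, (γ^2 - 529)^2 = 4·69654, i.e. γ^4 - 1058γ^2 + 279841 - 278616 = 0, i.e. γ^4 - 1058γ^2 + 1225 = 0. So γ is a root of x^4 - 1058x^2 + 1225. This polynomial is irreducible over Q: it has no rational root (each ±√282 ± √247 is irrational), and any factorization into two quadratics over Q would force √(69654) ∈ Q (pairing opposite roots) or √282, √247 ∈ Q (other pairings), all impossible. Hence [Q(γ):Q] = 4 = [Q(√282, √247):Q], so Q(γ) = Q(√282, √247).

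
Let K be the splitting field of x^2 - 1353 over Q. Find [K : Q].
[K : Q] = 2

f(x) = x^2 - 1353 factors as (x - √1353)(x + √1353). The splitting field is K = Q(√1353). Since 1353 is squarefree and > 1, it is not a perfect square, so x^2 - 1353 is irreducible over Q and [Q(√1353) : Q] = 2. Hence [K : Q] = 2.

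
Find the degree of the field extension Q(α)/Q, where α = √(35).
[Q(α):Q] = 2

[Q(α):Q] equals the degree of the minimal polynomial of α. Here α^2 = 35 and x^2 - 35 is irreducible (d = 35 is squarefree, ≠ 1, hence not a square), so deg(m_α) = 2. Thus [Q(α):Q] = 2.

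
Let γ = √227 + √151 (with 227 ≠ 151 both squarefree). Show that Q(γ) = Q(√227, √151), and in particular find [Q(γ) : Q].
[Q(γ) : Q] = 4 (equivalently, Q(γ) = Q(√227, √151))

Obviously Q(γ) ⊆ Q(√227, √151), and [Q(√227, √151):Q] = 4 (since 227, 151 are distinct squarefree integers > 1 with 34277 not a perfect square). To show equality we compute the minimal polynomial of γ. From γ = √227 + √151: γ^2 = 227 + 2√(34277) + 151 = 378 + 2√(34277), so γ^2 - 378 = 2√(34277); squaring, (γ^2 - 378)^2 = 4·34277, i.e. γ^4 - 756γ^2 + 142884 - 137108 = 0, i.e. γ^4 - 756γ^2 + 5776 = 0. So γ is a root of x^4 - 756x^2 + 5776. This polynomial is irreducible over Q: it has no rational root (each ±√227 ± √151 is irrational), and any factorization into two quadratics over Q would force √(34277) ∈ Q (pairing opposite roots) or √227, √151 ∈ Q (other pairings), all impossible. Hence [Q(γ):Q] = 4 = [Q(√227, √151):Q], so Q(γ) = Q(√227, √151).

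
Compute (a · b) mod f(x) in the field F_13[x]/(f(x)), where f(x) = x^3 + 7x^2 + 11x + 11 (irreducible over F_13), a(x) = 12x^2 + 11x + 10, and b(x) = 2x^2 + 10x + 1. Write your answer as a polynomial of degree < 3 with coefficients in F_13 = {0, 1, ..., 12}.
a · b ≡ 8x^2 + 3x + 10 (mod f(x))

Multiply in F_13[x]: a(x)·b(x) = (12x^2 + 11x + 10)·(2x^2 + 10x + 1) = 11x^4 + 12x^3 + 12x^2 + 7x + 10. This has degree ≥ 3, so divide by f(x) over F_13: 11x^4 + 12x^3 + 12x^2 + 7x + 10 = (11x)·(x^3 + 7x^2 + 11x + 11) + (8x^2 + 3x + 10). Hence a·b ≡ 8x^2 + 3x + 10 (mod f). (F_13[x]/(f) is a field with 13^3 = 2197 elements since f is irreducible of degree 3.)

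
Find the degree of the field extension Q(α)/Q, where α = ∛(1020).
[Q(α):Q] = 3

The minimal polynomial of α is x^3 - 1020, irreducible over Q since 1020 is not a perfect cube (so x^3 - 1020 has no rational root). Hence [Q(α):Q] = deg(m_α) = 3.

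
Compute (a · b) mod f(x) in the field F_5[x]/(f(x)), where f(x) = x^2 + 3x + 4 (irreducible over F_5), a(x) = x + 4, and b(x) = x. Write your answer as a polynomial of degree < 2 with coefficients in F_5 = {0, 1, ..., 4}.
a · b ≡ x + 1 (mod f(x))

Multiply in F_5[x]: a(x)·b(x) = (x + 4)·(x) = x^2 + 4x. This has degree ≥ 2, so divide by f(x) over F_5: x^2 + 4x = (1)·(x^2 + 3x + 4) + (x + 1). Hence a·b ≡ x + 1 (mod f). (F_5[x]/(f) is a field with 5^2 = 25 elements since f is irreducible of degree 2.)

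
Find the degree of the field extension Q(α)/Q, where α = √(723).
[Q(α):Q] = 2

[Q(α):Q] equals the degree of the minimal polynomial of α. Here α^2 = 723 and x^2 - 723 is irreducible (d = 723 is squarefree, ≠ 1, hence not a square), so deg(m_α) = 2. Thus [Q(α):Q] = 2.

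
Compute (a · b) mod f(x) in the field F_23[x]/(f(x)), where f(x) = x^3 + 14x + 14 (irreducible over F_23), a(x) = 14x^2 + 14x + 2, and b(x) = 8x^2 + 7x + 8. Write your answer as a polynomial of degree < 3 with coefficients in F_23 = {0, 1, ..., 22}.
a · b ≡ 15x^2 + 11x + 20 (mod f(x))

Multiply in F_23[x]: a(x)·b(x) = (14x^2 + 14x + 2)·(8x^2 + 7x + 8) = 20x^4 + 3x^3 + 19x^2 + 11x + 16. This has degree ≥ 3, so divide by f(x) over F_23: 20x^4 + 3x^3 + 19x^2 + 11x + 16 = (20x + 3)·(x^3 + 14x + 14) + (15x^2 + 11x + 20). Hence a·b ≡ 15x^2 + 11x + 20 (mod f). (F_23[x]/(f) is a field with 23^3 = 12167 elements since f is irreducible of degree 3.)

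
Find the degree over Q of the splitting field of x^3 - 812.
[K : Q] = 6

The roots of x^3 - 812 are ∛812, ω∛812, ω^2∛812 where ω = e^(2πi/3) is a primitive cube root of unity, so K = Q(∛812, ω). Now [Q(∛812):Q] = 3 (since 812 is not a perfect cube, x^3 - 812 is irreducible) and [Q(ω):Q] = 2. Both 2 and 3 divide [K:Q], and [K:Q] ≤ 3·2 = 6, so [K:Q] = 6. (Equivalently: Q(∛812) ⊂ R but ω ∉ R, so [K : Q(∛812)] = 2.)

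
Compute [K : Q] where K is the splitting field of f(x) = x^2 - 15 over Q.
[K : Q] = 2

f(x) = x^2 - 15 factors as (x - √15)(x + √15). The splitting field is K = Q(√15). Since 15 is squarefree and > 1, it is not a perfect square, so x^2 - 15 is irreducible over Q and [Q(√15) : Q] = 2. Hence [K : Q] = 2.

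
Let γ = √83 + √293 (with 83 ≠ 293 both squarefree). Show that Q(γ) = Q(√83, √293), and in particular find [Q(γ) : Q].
[Q(γ) : Q] = 4 (equivalently, Q(γ) = Q(√83, √293))

Obviously Q(γ) ⊆ Q(√83, √293), and [Q(√83, √293):Q] = 4 (since 83, 293 are distinct squarefree integers > 1 with 24319 not a perfect square). To show equality we compute the minimal polynomial of γ. From γ = √83 + √293: γ^2 = 83 + 2√(24319) + 293 = 376 + 2√(24319), so γ^2 - 376 = 2√(24319); squaring, (γ^2 - 376)^2 = 4·24319, i.e. γ^4 - 752γ^2 + 141376 - 97276 = 0, i.e. γ^4 - 752γ^2 + 44100 = 0. So γ is a root of x^4 - 752x^2 + 44100. This polynomial is irreducible over Q: it has no rational root (each ±√83 ± √293 is irrational), and any factorization into two quadratics over Q would force √(24319) ∈ Q (pairing opposite roots) or √83, √293 ∈ Q (other pairings), all impossible. Hence [Q(γ):Q] = 4 = [Q(√83, √293):Q], so Q(γ) = Q(√83, √293).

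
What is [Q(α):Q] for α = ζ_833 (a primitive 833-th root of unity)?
[Q(α):Q] = 672

The minimal polynomial of ζ_833 over Q is the 833-th cyclotomic polynomial Φ_833(x), which is irreducible over Q and has degree φ(833) = 672. Hence [Q(α):Q] = φ(833) = 672.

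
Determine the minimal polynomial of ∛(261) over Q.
m_α(x) = x^3 - 261

α satisfies α^3 = 261, so x^3 - 261 annihilates α. By the rational root test, a rational root p/q (in lowest terms) of x^3 - 261 would satisfy p^3 = 261 q^3, forcing q = 1 and p^3 = 261; but 261 is not a perfect cube, contradiction. A monic cubic over Q with no rational root is irreducible (any nontrivial factorization would include a linear factor). Hence x^3 - 261 is the minimal polynomial of α, and in particular [Q(α):Q] = 3.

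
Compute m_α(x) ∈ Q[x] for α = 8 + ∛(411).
m_α(x) = x^3 - 24x^2 + 192x - 923

Set β = α - 8 = ∛(411), so β^3 = 411. Then (α - 8)^3 - 411 = 0, i.e. α is a root of g(x) = (x - 8)^3 - 411 = x^3 - 24x^2 + 192x - 923. Since g(x) = h(x - 8) where h(x) = x^3 - 411, and h is irreducible over Q (because 411 is not a perfect cube, so h has no rational root, and a monic cubic with no rational root is irreducible), g is also irreducible (irreducibility is preserved under the substitution x → x - 8). Hence m_α(x) = x^3 - 24x^2 + 192x - 923.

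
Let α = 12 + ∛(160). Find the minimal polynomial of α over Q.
m_α(x) = x^3 - 36x^2 + 432x - 1888

Set β = α - 12 = ∛(160), so β^3 = 160. Then (α - 12)^3 - 160 = 0, i.e. α is a root of g(x) = (x - 12)^3 - 160 = x^3 - 36x^2 + 432x - 1888. Since g(x) = h(x - 12) where h(x) = x^3 - 160, and h is irreducible over Q (because 160 is not a perfect cube, so h has no rational root, and a monic cubic with no rational root is irreducible), g is also irreducible (irreducibility is preserved under the substitution x → x - 12). Hence m_α(x) = x^3 - 36x^2 + 432x - 1888.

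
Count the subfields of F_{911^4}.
F_{911^4} has 3 subfields

The subfields of F_{p^n} are exactly the fields F_{p^d} for d | n (each is the fixed field of the unique index-d subgroup of Gal(F_{p^n}/F_p) ≅ Z/nZ). The divisors of n = 4 are {1, 2, 4}, giving 3 subfields: F_{911^1}, F_{911^2}, F_{911^4}.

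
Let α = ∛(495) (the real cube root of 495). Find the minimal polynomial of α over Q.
m_α(x) = x^3 - 495

α satisfies α^3 = 495, so x^3 - 495 annihilates α. By the rational root test, a rational root p/q (in lowest terms) of x^3 - 495 would satisfy p^3 = 495 q^3, forcing q = 1 and p^3 = 495; but 495 is not a perfect cube, contradiction. A monic cubic over Q with no rational root is irreducible (any nontrivial factorization would include a linear factor). Hence x^3 - 495 is the minimal polynomial of α, and in particular [Q(α):Q] = 3.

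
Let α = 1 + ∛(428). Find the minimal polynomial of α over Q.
m_α(x) = x^3 - 3x^2 + 3x - 429

Set β = α - 1 = ∛(428), so β^3 = 428. Then (α - 1)^3 - 428 = 0, i.e. α is a root of g(x) = (x - 1)^3 - 428 = x^3 - 3x^2 + 3x - 429. Since g(x) = h(x - 1) where h(x) = x^3 - 428, and h is irreducible over Q (because 428 is not a perfect cube, so h has no rational root, and a monic cubic with no rational root is irreducible), g is also irreducible (irreducibility is preserved under the substitution x → x - 1). Hence m_α(x) = x^3 - 3x^2 + 3x - 429.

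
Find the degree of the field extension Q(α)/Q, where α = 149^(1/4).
[Q(α):Q] = 4

α is a root of x^4 - 149. By Eisenstein's criterion at the prime p = 149 (which divides the constant term 149 but p^2 = 22201 does not, since 149 is squarefree), x^4 - 149 is irreducible over Q. Hence [Q(α):Q] = 4.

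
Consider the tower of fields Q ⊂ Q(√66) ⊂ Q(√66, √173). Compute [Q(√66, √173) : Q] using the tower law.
[Q(√66, √173) : Q] = 4

[Q(√66):Q] = 2 (min poly x^2 - 66, irreducible since 66 is squarefree > 1). For the top step, suppose √173 ∈ Q(√66), say √173 = c + d√66 with c, d ∈ Q. Squaring: 173 = c^2 + 66d^2 + 2cd√66. Since √66 ∉ Q this forces 2cd = 0. If d = 0 then √173 = c ∈ Q, contradicting 173 squarefree > 1. If c = 0 then 173 = 66d^2, so 66·173 = (66d)^2 is a perfect square in Q — but 66·173 = 11418 is not a perfect square (since 66 and 173 are distinct squarefree integers). Contradiction. Hence √173 ∉ Q(√66), so x^2 - 173 stays irreducible over Q(√66) and [Q(√66, √173) : Q(√66)] = 2. By the tower law, [Q(√66, √173) : Q] = 2 · 2 = 4.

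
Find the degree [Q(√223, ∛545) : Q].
[Q(√223, ∛545) : Q] = 6

Let L = Q(√223, ∛545). Since Q(√223) ⊂ L and [Q(√223):Q] = 2, the tower law gives 2 | [L:Q]. Likewise Q(∛545) ⊂ L with [Q(∛545):Q] = 3 (because 545 is not a perfect cube), so 3 | [L:Q]. As gcd(2,3) = 1, [L:Q] is divisible by 6. Conversely L is generated over Q by √223 and ∛545, so [L:Q] ≤ 2·3 = 6. Therefore [Q(√223, ∛545) : Q] = 6.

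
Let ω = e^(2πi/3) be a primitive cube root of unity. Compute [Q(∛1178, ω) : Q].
[Q(∛1178, ω) : Q] = 6

[Q(∛1178):Q] = 3 (min poly x^3 - 1178, irreducible since 1178 is not a perfect cube). [Q(ω):Q] = 2 (min poly x^2 + x + 1). Since Q(∛1178) ⊂ R and ω ∉ R, we have ω ∉ Q(∛1178), so x^2 + x + 1 remains irreducible over Q(∛1178) and [Q(∛1178, ω) : Q(∛1178)] = 2. By the tower law, [Q(∛1178, ω) : Q] = 3 · 2 = 6. (In fact Q(∛1178, ω) is the splitting field of x^3 - 1178 over Q.)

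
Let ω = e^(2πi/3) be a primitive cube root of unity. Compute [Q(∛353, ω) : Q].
[Q(∛353, ω) : Q] = 6

[Q(∛353):Q] = 3 (min poly x^3 - 353, irreducible since 353 is not a perfect cube). [Q(ω):Q] = 2 (min poly x^2 + x + 1). Since Q(∛353) ⊂ R and ω ∉ R, we have ω ∉ Q(∛353), so x^2 + x + 1 remains irreducible over Q(∛353) and [Q(∛353, ω) : Q(∛353)] = 2. By the tower law, [Q(∛353, ω) : Q] = 3 · 2 = 6. (In fact Q(∛353, ω) is the splitting field of x^3 - 353 over Q.)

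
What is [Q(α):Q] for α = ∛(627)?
[Q(α):Q] = 3

The minimal polynomial of α is x^3 - 627, irreducible over Q since 627 is not a perfect cube (so x^3 - 627 has no rational root). Hence [Q(α):Q] = deg(m_α) = 3.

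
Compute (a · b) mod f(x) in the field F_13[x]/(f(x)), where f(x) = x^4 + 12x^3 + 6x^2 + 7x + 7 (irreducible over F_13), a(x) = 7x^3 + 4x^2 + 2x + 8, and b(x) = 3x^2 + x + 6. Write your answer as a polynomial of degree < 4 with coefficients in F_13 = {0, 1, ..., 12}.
a · b ≡ 5x^3 + x^2 + 9x + 2 (mod f(x))

Multiply in F_13[x]: a(x)·b(x) = (7x^3 + 4x^2 + 2x + 8)·(3x^2 + x + 6) = 8x^5 + 6x^4 + 11x^2 + 7x + 9. This has degree ≥ 4, so divide by f(x) over F_13: 8x^5 + 6x^4 + 11x^2 + 7x + 9 = (8x + 1)·(x^4 + 12x^3 + 6x^2 + 7x + 7) + (5x^3 + x^2 + 9x + 2). Hence a·b ≡ 5x^3 + x^2 + 9x + 2 (mod f). (F_13[x]/(f) is a field with 13^4 = 28561 elements since f is irreducible of degree 4.)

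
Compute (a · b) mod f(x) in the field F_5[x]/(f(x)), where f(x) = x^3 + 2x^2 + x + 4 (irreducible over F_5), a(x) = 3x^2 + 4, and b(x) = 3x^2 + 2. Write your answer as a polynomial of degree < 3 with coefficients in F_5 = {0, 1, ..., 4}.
a · b ≡ 2x (mod f(x))

Multiply in F_5[x]: a(x)·b(x) = (3x^2 + 4)·(3x^2 + 2) = 4x^4 + 3x^2 + 3. This has degree ≥ 3, so divide by f(x) over F_5: 4x^4 + 3x^2 + 3 = (4x + 2)·(x^3 + 2x^2 + x + 4) + (2x). Hence a·b ≡ 2x (mod f). (F_5[x]/(f) is a field with 5^3 = 125 elements since f is irreducible of degree 3.)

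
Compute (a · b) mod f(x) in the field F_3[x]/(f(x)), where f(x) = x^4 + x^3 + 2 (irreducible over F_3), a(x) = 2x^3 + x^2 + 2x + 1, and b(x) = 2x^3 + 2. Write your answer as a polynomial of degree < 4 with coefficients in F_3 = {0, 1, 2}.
a · b ≡ 2x + 2 (mod f(x))

Multiply in F_3[x]: a(x)·b(x) = (2x^3 + x^2 + 2x + 1)·(2x^3 + 2) = x^6 + 2x^5 + x^4 + 2x^2 + x + 2. This has degree ≥ 4, so divide by f(x) over F_3: x^6 + 2x^5 + x^4 + 2x^2 + x + 2 = (x^2 + x)·(x^4 + x^3 + 2) + (2x + 2). Hence a·b ≡ 2x + 2 (mod f). (F_3[x]/(f) is a field with 3^4 = 81 elements since f is irreducible of degree 4.)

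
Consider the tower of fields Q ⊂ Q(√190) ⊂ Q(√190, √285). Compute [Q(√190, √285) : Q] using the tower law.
[Q(√190, √285) : Q] = 4

[Q(√190):Q] = 2 (min poly x^2 - 190, irreducible since 190 is squarefree > 1). For the top step, suppose √285 ∈ Q(√190), say √285 = c + d√190 with c, d ∈ Q. Squaring: 285 = c^2 + 190d^2 + 2cd√190. Since √190 ∉ Q this forces 2cd = 0. If d = 0 then √285 = c ∈ Q, contradicting 285 squarefree > 1. If c = 0 then 285 = 190d^2, so 190·285 = (190d)^2 is a perfect square in Q — but 190·285 = 54150 is not a perfect square (since 190 and 285 are distinct squarefree integers). Contradiction. Hence √285 ∉ Q(√190), so x^2 - 285 stays irreducible over Q(√190) and [Q(√190, √285) : Q(√190)] = 2. By the tower law, [Q(√190, √285) : Q] = 2 · 2 = 4.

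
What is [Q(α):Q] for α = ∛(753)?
[Q(α):Q] = 3

The minimal polynomial of α is x^3 - 753, irreducible over Q since 753 is not a perfect cube (so x^3 - 753 has no rational root). Hence [Q(α):Q] = deg(m_α) = 3.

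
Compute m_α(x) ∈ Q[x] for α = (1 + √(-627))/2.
m_α(x) = x^2 - x + 157

From 2α - 1 = √(-627), squaring gives (2α - 1)^2 = -627, i.e. 4α^2 - 4α + 1 = -627, so α^2 - α + (1 + 627)/4 = 0. Since -627 ≡ 1 (mod 4), (1 + 627)/4 = 157 ∈ Z. The polynomial x^2 - x + 157 has discriminant 1 - 4·(157) = -627, which is not a perfect square in Q (d = -627 is squarefree and ≠ 1), so x^2 - x + 157 is irreducible over Q. It is the minimal polynomial of α.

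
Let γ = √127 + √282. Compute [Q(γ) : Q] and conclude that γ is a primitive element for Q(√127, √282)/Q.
[Q(γ) : Q] = 4 (equivalently, Q(γ) = Q(√127, √282))

Obviously Q(γ) ⊆ Q(√127, √282), and [Q(√127, √282):Q] = 4 (since 127, 282 are distinct squarefree integers > 1 with 35814 not a perfect square). To show equality we compute the minimal polynomial of γ. From γ = √127 + √282: γ^2 = 127 + 2√(35814) + 282 = 409 + 2√(35814), so γ^2 - 409 = 2√(35814); squaring, (γ^2 - 409)^2 = 4·35814, i.e. γ^4 - 818γ^2 + 167281 - 143256 = 0, i.e. γ^4 - 818γ^2 + 24025 = 0. So γ is a root of x^4 - 818x^2 + 24025. This polynomial is irreducible over Q: it has no rational root (each ±√127 ± √282 is irrational), and any factorization into two quadratics over Q would force √(35814) ∈ Q (pairing opposite roots) or √127, √282 ∈ Q (other pairings), all impossible. Hence [Q(γ):Q] = 4 = [Q(√127, √282):Q], so Q(γ) = Q(√127, √282).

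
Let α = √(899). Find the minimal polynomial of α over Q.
m_α(x) = x^2 - 899

α satisfies α^2 - 899 = 0, so x^2 - 899 annihilates α. Since d = 899 is squarefree and ≠ 1, it is not a perfect square in Q, so x^2 - 899 has no rational root and is therefore irreducible over Q (a degree-2 polynomial over a field is irreducible iff it has no root). Hence m_α(x) = x^2 - 899.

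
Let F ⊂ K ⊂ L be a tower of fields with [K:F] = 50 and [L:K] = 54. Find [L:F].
[L:F] = 2700

The tower law says that for any tower of field extensions F ⊂ K ⊂ L with finite degrees, [L:F] = [L:K] · [K:F]. Here this gives [L:F] = 54 · 50 = 2700.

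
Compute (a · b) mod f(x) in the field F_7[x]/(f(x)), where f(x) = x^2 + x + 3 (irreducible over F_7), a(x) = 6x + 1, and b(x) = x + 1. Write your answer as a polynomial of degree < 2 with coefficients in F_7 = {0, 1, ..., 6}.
a · b ≡ x + 4 (mod f(x))

Multiply in F_7[x]: a(x)·b(x) = (6x + 1)·(x + 1) = 6x^2 + 1. This has degree ≥ 2, so divide by f(x) over F_7: 6x^2 + 1 = (6)·(x^2 + x + 3) + (x + 4). Hence a·b ≡ x + 4 (mod f). (F_7[x]/(f) is a field with 7^2 = 49 elements since f is irreducible of degree 2.)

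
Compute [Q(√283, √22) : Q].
[Q(√283, √22) : Q] = 4

[Q(√283):Q] = 2 (min poly x^2 - 283, irreducible since 283 is squarefree > 1). For the top step, suppose √22 ∈ Q(√283), say √22 = c + d√283 with c, d ∈ Q. Squaring: 22 = c^2 + 283d^2 + 2cd√283. Since √283 ∉ Q this forces 2cd = 0. If d = 0 then √22 = c ∈ Q, contradicting 22 squarefree > 1. If c = 0 then 22 = 283d^2, so 283·22 = (283d)^2 is a perfect square in Q — but 283·22 = 6226 is not a perfect square (since 283 and 22 are distinct squarefree integers). Contradiction. Hence √22 ∉ Q(√283), so x^2 - 22 stays irreducible over Q(√283) and [Q(√283, √22) : Q(√283)] = 2. By the tower law, [Q(√283, √22) : Q] = 2 · 2 = 4.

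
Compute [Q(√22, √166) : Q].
[Q(√22, √166) : Q] = 4

[Q(√22):Q] = 2 (min poly x^2 - 22, irreducible since 22 is squarefree > 1). For the top step, suppose √166 ∈ Q(√22), say √166 = c + d√22 with c, d ∈ Q. Squaring: 166 = c^2 + 22d^2 + 2cd√22. Since √22 ∉ Q this forces 2cd = 0. If d = 0 then √166 = c ∈ Q, contradicting 166 squarefree > 1. If c = 0 then 166 = 22d^2, so 22·166 = (22d)^2 is a perfect square in Q — but 22·166 = 3652 is not a perfect square (since 22 and 166 are distinct squarefree integers). Contradiction. Hence √166 ∉ Q(√22), so x^2 - 166 stays irreducible over Q(√22) and [Q(√22, √166) : Q(√22)] = 2. By the tower law, [Q(√22, √166) : Q] = 2 · 2 = 4.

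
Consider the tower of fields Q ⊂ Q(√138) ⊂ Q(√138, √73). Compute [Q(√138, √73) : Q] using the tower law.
[Q(√138, √73) : Q] = 4

[Q(√138):Q] = 2 (min poly x^2 - 138, irreducible since 138 is squarefree > 1). For the top step, suppose √73 ∈ Q(√138), say √73 = c + d√138 with c, d ∈ Q. Squaring: 73 = c^2 + 138d^2 + 2cd√138. Since √138 ∉ Q this forces 2cd = 0. If d = 0 then √73 = c ∈ Q, contradicting 73 squarefree > 1. If c = 0 then 73 = 138d^2, so 138·73 = (138d)^2 is a perfect square in Q — but 138·73 = 10074 is not a perfect square (since 138 and 73 are distinct squarefree integers). Contradiction. Hence √73 ∉ Q(√138), so x^2 - 73 stays irreducible over Q(√138) and [Q(√138, √73) : Q(√138)] = 2. By the tower law, [Q(√138, √73) : Q] = 2 · 2 = 4.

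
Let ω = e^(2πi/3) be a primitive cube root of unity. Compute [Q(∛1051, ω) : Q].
[Q(∛1051, ω) : Q] = 6

[Q(∛1051):Q] = 3 (min poly x^3 - 1051, irreducible since 1051 is not a perfect cube). [Q(ω):Q] = 2 (min poly x^2 + x + 1). Since Q(∛1051) ⊂ R and ω ∉ R, we have ω ∉ Q(∛1051), so x^2 + x + 1 remains irreducible over Q(∛1051) and [Q(∛1051, ω) : Q(∛1051)] = 2. By the tower law, [Q(∛1051, ω) : Q] = 3 · 2 = 6. (In fact Q(∛1051, ω) is the splitting field of x^3 - 1051 over Q.)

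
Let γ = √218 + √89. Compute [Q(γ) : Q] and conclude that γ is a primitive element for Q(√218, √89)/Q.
[Q(γ) : Q] = 4 (equivalently, Q(γ) = Q(√218, √89))

Obviously Q(γ) ⊆ Q(√218, √89), and [Q(√218, √89):Q] = 4 (since 218, 89 are distinct squarefree integers > 1 with 19402 not a perfect square). To show equality we compute the minimal polynomial of γ. From γ = √218 + √89: γ^2 = 218 + 2√(19402) + 89 = 307 + 2√(19402), so γ^2 - 307 = 2√(19402); squaring, (γ^2 - 307)^2 = 4·19402, i.e. γ^4 - 614γ^2 + 94249 - 77608 = 0, i.e. γ^4 - 614γ^2 + 16641 = 0. So γ is a root of x^4 - 614x^2 + 16641. This polynomial is irreducible over Q: it has no rational root (each ±√218 ± √89 is irrational), and any factorization into two quadratics over Q would force √(19402) ∈ Q (pairing opposite roots) or √218, √89 ∈ Q (other pairings), all impossible. Hence [Q(γ):Q] = 4 = [Q(√218, √89):Q], so Q(γ) = Q(√218, √89).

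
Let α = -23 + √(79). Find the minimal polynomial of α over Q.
m_α(x) = x^2 + 46x + 450

From α + 23 = √(79), squaring gives (α + 23)^2 = 79, i.e. α^2 + 46α + 529 = 79, so α^2 + 46α + 450 = 0. The discriminant of x^2 + 46x + 450 is (46)^2 - 4·(450) = 2116 - 1800 = 316, and 4·(79) is not a perfect square in Q since 79 is squarefree and ≠ 1. Hence x^2 + 46x + 450 is irreducible over Q and is the minimal polynomial of α.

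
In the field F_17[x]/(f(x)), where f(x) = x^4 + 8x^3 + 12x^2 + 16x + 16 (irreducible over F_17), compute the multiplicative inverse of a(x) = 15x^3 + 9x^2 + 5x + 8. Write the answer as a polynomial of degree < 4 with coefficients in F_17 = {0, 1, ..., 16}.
a(x)^(-1) ≡ 9x^3 + 10x^2 + 9x + 2 (mod f(x))

Since f is irreducible over F_17, F_17[x]/(f) is a field and a(x) ≠ 0 has an inverse. Apply the extended Euclidean algorithm to f(x) and a(x) in F_17[x]: f(x) = (8x + 15)·a(x) + (7x^2 + 13x + 15);  a(x) = (7x + 15)·(7x^2 + 13x + 15) + (11x + 4);  (7x^2 + 13x + 15) = (13x + 15)·(11x + 4) + (6). The last nonzero remainder is the constant 6 = gcd(f, a) in F_17. Back-substituting through the division chain expresses 6 = s(x)·a(x) + t(x)·f(x) with s(x) ≡ 3x^3 + 9x^2 + 3x + 12 (mod f), so (3x^3 + 9x^2 + 3x + 12)·a(x) ≡ 6 (mod f). Multiplying by 6^(-1) ≡ 3 in F_17 gives a(x)^(-1) ≡ 3·(3x^3 + 9x^2 + 3x + 12) ≡ 9x^3 + 10x^2 + 9x + 2 (mod f). Check: (15x^3 + 9x^2 + 5x + 8)·(9x^3 + 10x^2 + 9x + 2) = 16x^6 + 10x^5 + 15x^4 + 12x^3 + 7x^2 + 14x + 16 ≡ 1 (mod x^4 + 8x^3 + 12x^2 + 16x + 16).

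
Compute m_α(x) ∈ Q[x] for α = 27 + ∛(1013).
m_α(x) = x^3 - 81x^2 + 2187x - 20696

Set β = α - 27 = ∛(1013), so β^3 = 1013. Then (α - 27)^3 - 1013 = 0, i.e. α is a root of g(x) = (x - 27)^3 - 1013 = x^3 - 81x^2 + 2187x - 20696. Since g(x) = h(x - 27) where h(x) = x^3 - 1013, and h is irreducible over Q (because 1013 is not a perfect cube, so h has no rational root, and a monic cubic with no rational root is irreducible), g is also irreducible (irreducibility is preserved under the substitution x → x - 27). Hence m_α(x) = x^3 - 81x^2 + 2187x - 20696.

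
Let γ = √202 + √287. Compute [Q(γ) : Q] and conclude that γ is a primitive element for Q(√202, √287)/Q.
[Q(γ) : Q] = 4 (equivalently, Q(γ) = Q(√202, √287))

Obviously Q(γ) ⊆ Q(√202, √287), and [Q(√202, √287):Q] = 4 (since 202, 287 are distinct squarefree integers > 1 with 57974 not a perfect square). To show equality we compute the minimal polynomial of γ. From γ = √202 + √287: γ^2 = 202 + 2√(57974) + 287 = 489 + 2√(57974), so γ^2 - 489 = 2√(57974); squaring, (γ^2 - 489)^2 = 4·57974, i.e. γ^4 - 978γ^2 + 239121 - 231896 = 0, i.e. γ^4 - 978γ^2 + 7225 = 0. So γ is a root of x^4 - 978x^2 + 7225. This polynomial is irreducible over Q: it has no rational root (each ±√202 ± √287 is irrational), and any factorization into two quadratics over Q would force √(57974) ∈ Q (pairing opposite roots) or √202, √287 ∈ Q (other pairings), all impossible. Hence [Q(γ):Q] = 4 = [Q(√202, √287):Q], so Q(γ) = Q(√202, √287).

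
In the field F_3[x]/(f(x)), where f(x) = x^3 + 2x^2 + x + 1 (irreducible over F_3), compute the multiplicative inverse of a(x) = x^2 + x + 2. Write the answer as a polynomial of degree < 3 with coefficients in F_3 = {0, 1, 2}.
a(x)^(-1) ≡ x^2 (mod f(x))

Since f is irreducible over F_3, F_3[x]/(f) is a field and a(x) ≠ 0 has an inverse. Apply the extended Euclidean algorithm to f(x) and a(x) in F_3[x]: f(x) = (x + 1)·a(x) + (x + 2);  a(x) = (x + 2)·(x + 2) + (1). The last nonzero remainder is the constant 1 = gcd(f, a) in F_3. Back-substituting through the division chain expresses 1 = s(x)·a(x) + t(x)·f(x) with s(x) ≡ x^2 (mod f), so a(x)^(-1) ≡ s(x) = x^2 (mod f). Check: (x^2 + x + 2)·(x^2) = x^4 + x^3 + 2x^2 ≡ 1 (mod x^3 + 2x^2 + x + 1).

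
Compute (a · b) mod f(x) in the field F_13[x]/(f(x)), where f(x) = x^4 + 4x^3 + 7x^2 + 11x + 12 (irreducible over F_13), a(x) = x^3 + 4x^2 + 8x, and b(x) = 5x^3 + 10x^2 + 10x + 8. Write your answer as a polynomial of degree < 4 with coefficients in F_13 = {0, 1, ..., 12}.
a · b ≡ 8x^3 + 6x^2 + 2 (mod f(x))

Multiply in F_13[x]: a(x)·b(x) = (x^3 + 4x^2 + 8x)·(5x^3 + 10x^2 + 10x + 8) = 5x^6 + 4x^5 + 12x^4 + 11x^3 + 8x^2 + 12x. This has degree ≥ 4, so divide by f(x) over F_13: 5x^6 + 4x^5 + 12x^4 + 11x^3 + 8x^2 + 12x = (5x^2 + 10x + 2)·(x^4 + 4x^3 + 7x^2 + 11x + 12) + (8x^3 + 6x^2 + 2). Hence a·b ≡ 8x^3 + 6x^2 + 2 (mod f). (F_13[x]/(f) is a field with 13^4 = 28561 elements since f is irreducible of degree 4.)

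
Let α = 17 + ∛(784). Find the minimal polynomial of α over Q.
m_α(x) = x^3 - 51x^2 + 867x - 5697

Set β = α - 17 = ∛(784), so β^3 = 784. Then (α - 17)^3 - 784 = 0, i.e. α is a root of g(x) = (x - 17)^3 - 784 = x^3 - 51x^2 + 867x - 5697. Since g(x) = h(x - 17) where h(x) = x^3 - 784, and h is irreducible over Q (because 784 is not a perfect cube, so h has no rational root, and a monic cubic with no rational root is irreducible), g is also irreducible (irreducibility is preserved under the substitution x → x - 17). Hence m_α(x) = x^3 - 51x^2 + 867x - 5697.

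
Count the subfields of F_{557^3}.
F_{557^3} has 2 subfields

The subfields of F_{p^n} are exactly the fields F_{p^d} for d | n (each is the fixed field of the unique index-d subgroup of Gal(F_{p^n}/F_p) ≅ Z/nZ). The divisors of n = 3 are {1, 3}, giving 2 subfields: F_{557^1}, F_{557^3}.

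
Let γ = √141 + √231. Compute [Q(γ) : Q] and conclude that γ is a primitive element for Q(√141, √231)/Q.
[Q(γ) : Q] = 4 (equivalently, Q(γ) = Q(√141, √231))

Obviously Q(γ) ⊆ Q(√141, √231), and [Q(√141, √231):Q] = 4 (since 141, 231 are distinct squarefree integers > 1 with 32571 not a perfect square). To show equality we compute the minimal polynomial of γ. From γ = √141 + √231: γ^2 = 141 + 2√(32571) + 231 = 372 + 2√(32571), so γ^2 - 372 = 2√(32571); squaring, (γ^2 - 372)^2 = 4·32571, i.e. γ^4 - 744γ^2 + 138384 - 130284 = 0, i.e. γ^4 - 744γ^2 + 8100 = 0. So γ is a root of x^4 - 744x^2 + 8100. This polynomial is irreducible over Q: it has no rational root (each ±√141 ± √231 is irrational), and any factorization into two quadratics over Q would force √(32571) ∈ Q (pairing opposite roots) or √141, √231 ∈ Q (other pairings), all impossible. Hence [Q(γ):Q] = 4 = [Q(√141, √231):Q], so Q(γ) = Q(√141, √231).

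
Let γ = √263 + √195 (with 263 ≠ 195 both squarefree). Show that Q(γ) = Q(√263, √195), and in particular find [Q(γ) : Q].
[Q(γ) : Q] = 4 (equivalently, Q(γ) = Q(√263, √195))

Obviously Q(γ) ⊆ Q(√263, √195), and [Q(√263, √195):Q] = 4 (since 263, 195 are distinct squarefree integers > 1 with 51285 not a perfect square). To show equality we compute the minimal polynomial of γ. From γ = √263 + √195: γ^2 = 263 + 2√(51285) + 195 = 458 + 2√(51285), so γ^2 - 458 = 2√(51285); squaring, (γ^2 - 458)^2 = 4·51285, i.e. γ^4 - 916γ^2 + 209764 - 205140 = 0, i.e. γ^4 - 916γ^2 + 4624 = 0. So γ is a root of x^4 - 916x^2 + 4624. This polynomial is irreducible over Q: it has no rational root (each ±√263 ± √195 is irrational), and any factorization into two quadratics over Q would force √(51285) ∈ Q (pairing opposite roots) or √263, √195 ∈ Q (other pairings), all impossible. Hence [Q(γ):Q] = 4 = [Q(√263, √195):Q], so Q(γ) = Q(√263, √195).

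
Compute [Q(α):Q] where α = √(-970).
[Q(α):Q] = 2

[Q(α):Q] equals the degree of the minimal polynomial of α. Here α^2 = -970 and x^2 + 970 is irreducible (d = -970 is squarefree, ≠ 1, hence not a square), so deg(m_α) = 2. Thus [Q(α):Q] = 2.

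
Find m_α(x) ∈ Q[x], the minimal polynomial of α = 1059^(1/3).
m_α(x) = x^3 - 1059

α satisfies α^3 = 1059, so x^3 - 1059 annihilates α. By the rational root test, a rational root p/q (in lowest terms) of x^3 - 1059 would satisfy p^3 = 1059 q^3, forcing q = 1 and p^3 = 1059; but 1059 is not a perfect cube, contradiction. A monic cubic over Q with no rational root is irreducible (any nontrivial factorization would include a linear factor). Hence x^3 - 1059 is the minimal polynomial of α, and in particular [Q(α):Q] = 3.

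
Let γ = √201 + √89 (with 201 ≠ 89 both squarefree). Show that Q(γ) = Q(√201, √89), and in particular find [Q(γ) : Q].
[Q(γ) : Q] = 4 (equivalently, Q(γ) = Q(√201, √89))

Obviously Q(γ) ⊆ Q(√201, √89), and [Q(√201, √89):Q] = 4 (since 201, 89 are distinct squarefree integers > 1 with 17889 not a perfect square). To show equality we compute the minimal polynomial of γ. From γ = √201 + √89: γ^2 = 201 + 2√(17889) + 89 = 290 + 2√(17889), so γ^2 - 290 = 2√(17889); squaring, (γ^2 - 290)^2 = 4·17889, i.e. γ^4 - 580γ^2 + 84100 - 71556 = 0, i.e. γ^4 - 580γ^2 + 12544 = 0. So γ is a root of x^4 - 580x^2 + 12544. This polynomial is irreducible over Q: it has no rational root (each ±√201 ± √89 is irrational), and any factorization into two quadratics over Q would force √(17889) ∈ Q (pairing opposite roots) or √201, √89 ∈ Q (other pairings), all impossible. Hence [Q(γ):Q] = 4 = [Q(√201, √89):Q], so Q(γ) = Q(√201, √89).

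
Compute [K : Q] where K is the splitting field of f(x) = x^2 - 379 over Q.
[K : Q] = 2

f(x) = x^2 - 379 factors as (x - √379)(x + √379). The splitting field is K = Q(√379). Since 379 is squarefree and > 1, it is not a perfect square, so x^2 - 379 is irreducible over Q and [Q(√379) : Q] = 2. Hence [K : Q] = 2.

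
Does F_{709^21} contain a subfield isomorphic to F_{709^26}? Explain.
No: F_{709^26} is not a subfield of F_{709^21}

F_{p^m} embeds in F_{p^n} iff m | n. Here 26 ∤ 21 (since 21 = 0·26 + 21 with remainder 21 ≠ 0), so F_{709^26} is not a subfield of F_{709^21}. Equivalently: if it were, the tower law would give 26 = [F_{709^26}:F_709] dividing [F_{709^21}:F_709] = 21, contradiction.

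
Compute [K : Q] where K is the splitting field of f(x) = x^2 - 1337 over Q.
[K : Q] = 2

f(x) = x^2 - 1337 factors as (x - √1337)(x + √1337). The splitting field is K = Q(√1337). Since 1337 is squarefree and > 1, it is not a perfect square, so x^2 - 1337 is irreducible over Q and [Q(√1337) : Q] = 2. Hence [K : Q] = 2.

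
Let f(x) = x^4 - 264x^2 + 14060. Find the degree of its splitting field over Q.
[K : Q] = 4

Solving the quadratic in x^2: x^2 = (264 ± √(264^2 - 4·14060))/2 = (264 ± √13456)/2 = (264 ± 116)/2, giving x^2 = 74 or x^2 = 190. So f(x) = (x^2 - 74)(x^2 - 190) and the roots of f are ±√74, ±√190. Hence the splitting field is K = Q(√74, √190). Since 74 and 190 are distinct squarefree integers > 1, their product 14060 is not a perfect square, so √190 ∉ Q(√74). By the tower law [K:Q] = [Q(√74,√190):Q(√74)] · [Q(√74):Q] = 2 · 2 = 4.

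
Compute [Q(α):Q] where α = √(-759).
[Q(α):Q] = 2

[Q(α):Q] equals the degree of the minimal polynomial of α. Here α^2 = -759 and x^2 + 759 is irreducible (d = -759 is squarefree, ≠ 1, hence not a square), so deg(m_α) = 2. Thus [Q(α):Q] = 2.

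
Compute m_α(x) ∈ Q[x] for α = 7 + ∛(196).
m_α(x) = x^3 - 21x^2 + 147x - 539

Set β = α - 7 = ∛(196), so β^3 = 196. Then (α - 7)^3 - 196 = 0, i.e. α is a root of g(x) = (x - 7)^3 - 196 = x^3 - 21x^2 + 147x - 539. Since g(x) = h(x - 7) where h(x) = x^3 - 196, and h is irreducible over Q (because 196 is not a perfect cube, so h has no rational root, and a monic cubic with no rational root is irreducible), g is also irreducible (irreducibility is preserved under the substitution x → x - 7). Hence m_α(x) = x^3 - 21x^2 + 147x - 539.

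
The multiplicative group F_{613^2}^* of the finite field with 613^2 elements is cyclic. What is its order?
|F_{613^2}^*| = 375768

F_{613^2} has 613^2 = 375769 elements; its multiplicative group consists of all nonzero elements, so |F_{613^2}^*| = 375769 - 1 = 375768. (It is cyclic since any finite subgroup of the multiplicative group of a field is cyclic.)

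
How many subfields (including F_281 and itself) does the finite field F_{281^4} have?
F_{281^4} has 3 subfields

The subfields of F_{p^n} are exactly the fields F_{p^d} for d | n (each is the fixed field of the unique index-d subgroup of Gal(F_{p^n}/F_p) ≅ Z/nZ). The divisors of n = 4 are {1, 2, 4}, giving 3 subfields: F_{281^1}, F_{281^2}, F_{281^4}.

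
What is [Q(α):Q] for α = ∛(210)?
[Q(α):Q] = 3

The minimal polynomial of α is x^3 - 210, irreducible over Q since 210 is not a perfect cube (so x^3 - 210 has no rational root). Hence [Q(α):Q] = deg(m_α) = 3.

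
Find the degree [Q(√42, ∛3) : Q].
[Q(√42, ∛3) : Q] = 6

Let L = Q(√42, ∛3). Since Q(√42) ⊂ L and [Q(√42):Q] = 2, the tower law gives 2 | [L:Q]. Likewise Q(∛3) ⊂ L with [Q(∛3):Q] = 3 (because 3 is not a perfect cube), so 3 | [L:Q]. As gcd(2,3) = 1, [L:Q] is divisible by 6. Conversely L is generated over Q by √42 and ∛3, so [L:Q] ≤ 2·3 = 6. Therefore [Q(√42, ∛3) : Q] = 6.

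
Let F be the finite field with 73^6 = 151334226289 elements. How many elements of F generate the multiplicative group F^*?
There are φ(151334226288) = 41990400000 primitive elements

F_q^* is cyclic of order q - 1 = 151334226288. A cyclic group of order m has exactly φ(m) generators. Here m = 151334226288 = 2^4 · 3^3 · 7 · 37 · 751 · 1801, so the number of primitive elements is φ(151334226288) = 41990400000.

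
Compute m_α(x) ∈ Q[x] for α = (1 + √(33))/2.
m_α(x) = x^2 - x - 8

From 2α - 1 = √(33), squaring gives (2α - 1)^2 = 33, i.e. 4α^2 - 4α + 1 = 33, so α^2 - α + (1 - 33)/4 = 0. Since 33 ≡ 1 (mod 4), (1 - 33)/4 = -8 ∈ Z. The polynomial x^2 - x - 8 has discriminant 1 - 4·(-8) = 33, which is not a perfect square in Q (d = 33 is squarefree and ≠ 1), so x^2 - x - 8 is irreducible over Q. It is the minimal polynomial of α.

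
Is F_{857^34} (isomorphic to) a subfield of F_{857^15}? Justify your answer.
No: F_{857^34} is not a subfield of F_{857^15}

F_{p^m} embeds in F_{p^n} iff m | n. Here 34 ∤ 15 (since 15 = 0·34 + 15 with remainder 15 ≠ 0), so F_{857^34} is not a subfield of F_{857^15}. Equivalently: if it were, the tower law would give 34 = [F_{857^34}:F_857] dividing [F_{857^15}:F_857] = 15, contradiction.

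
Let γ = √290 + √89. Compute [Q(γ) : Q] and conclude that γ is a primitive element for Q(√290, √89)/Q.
[Q(γ) : Q] = 4 (equivalently, Q(γ) = Q(√290, √89))

Obviously Q(γ) ⊆ Q(√290, √89), and [Q(√290, √89):Q] = 4 (since 290, 89 are distinct squarefree integers > 1 with 25810 not a perfect square). To show equality we compute the minimal polynomial of γ. From γ = √290 + √89: γ^2 = 290 + 2√(25810) + 89 = 379 + 2√(25810), so γ^2 - 379 = 2√(25810); squaring, (γ^2 - 379)^2 = 4·25810, i.e. γ^4 - 758γ^2 + 143641 - 103240 = 0, i.e. γ^4 - 758γ^2 + 40401 = 0. So γ is a root of x^4 - 758x^2 + 40401. This polynomial is irreducible over Q: it has no rational root (each ±√290 ± √89 is irrational), and any factorization into two quadratics over Q would force √(25810) ∈ Q (pairing opposite roots) or √290, √89 ∈ Q (other pairings), all impossible. Hence [Q(γ):Q] = 4 = [Q(√290, √89):Q], so Q(γ) = Q(√290, √89).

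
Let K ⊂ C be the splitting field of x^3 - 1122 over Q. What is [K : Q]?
[K : Q] = 6

The roots of x^3 - 1122 are ∛1122, ω∛1122, ω^2∛1122 where ω = e^(2πi/3) is a primitive cube root of unity, so K = Q(∛1122, ω). Now [Q(∛1122):Q] = 3 (since 1122 is not a perfect cube, x^3 - 1122 is irreducible) and [Q(ω):Q] = 2. Both 2 and 3 divide [K:Q], and [K:Q] ≤ 3·2 = 6, so [K:Q] = 6. (Equivalently: Q(∛1122) ⊂ R but ω ∉ R, so [K : Q(∛1122)] = 2.)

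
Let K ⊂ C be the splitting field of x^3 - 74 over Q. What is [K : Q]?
[K : Q] = 6

The roots of x^3 - 74 are ∛74, ω∛74, ω^2∛74 where ω = e^(2πi/3) is a primitive cube root of unity, so K = Q(∛74, ω). Now [Q(∛74):Q] = 3 (since 74 is not a perfect cube, x^3 - 74 is irreducible) and [Q(ω):Q] = 2. Both 2 and 3 divide [K:Q], and [K:Q] ≤ 3·2 = 6, so [K:Q] = 6. (Equivalently: Q(∛74) ⊂ R but ω ∉ R, so [K : Q(∛74)] = 2.)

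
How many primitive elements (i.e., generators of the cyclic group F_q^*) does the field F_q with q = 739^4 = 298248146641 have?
There are φ(298248146640) = 75495628800 primitive elements

F_q^* is cyclic of order q - 1 = 298248146640. A cyclic group of order m has exactly φ(m) generators. Here m = 298248146640 = 2^4 · 3^2 · 5 · 37 · 41 · 273061, so the number of primitive elements is φ(298248146640) = 75495628800.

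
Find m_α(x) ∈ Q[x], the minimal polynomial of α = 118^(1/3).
m_α(x) = x^3 - 118

α satisfies α^3 = 118, so x^3 - 118 annihilates α. By the rational root test, a rational root p/q (in lowest terms) of x^3 - 118 would satisfy p^3 = 118 q^3, forcing q = 1 and p^3 = 118; but 118 is not a perfect cube, contradiction. A monic cubic over Q with no rational root is irreducible (any nontrivial factorization would include a linear factor). Hence x^3 - 118 is the minimal polynomial of α, and in particular [Q(α):Q] = 3.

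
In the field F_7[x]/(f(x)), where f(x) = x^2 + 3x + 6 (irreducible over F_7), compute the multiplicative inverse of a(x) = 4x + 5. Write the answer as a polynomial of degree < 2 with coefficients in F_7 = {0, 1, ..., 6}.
a(x)^(-1) ≡ 2x (mod f(x))

Since f is irreducible over F_7, F_7[x]/(f) is a field and a(x) ≠ 0 has an inverse. Apply the extended Euclidean algorithm to f(x) and a(x) in F_7[x]: f(x) = (2x)·a(x) + (6). The last nonzero remainder is the constant 6 = gcd(f, a) in F_7. Back-substituting through the division chain expresses 6 = s(x)·a(x) + t(x)·f(x) with s(x) ≡ 5x (mod f), so (5x)·a(x) ≡ 6 (mod f). Multiplying by 6^(-1) ≡ 6 in F_7 gives a(x)^(-1) ≡ 6·(5x) ≡ 2x (mod f). Check: (4x + 5)·(2x) = x^2 + 3x ≡ 1 (mod x^2 + 3x + 6).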